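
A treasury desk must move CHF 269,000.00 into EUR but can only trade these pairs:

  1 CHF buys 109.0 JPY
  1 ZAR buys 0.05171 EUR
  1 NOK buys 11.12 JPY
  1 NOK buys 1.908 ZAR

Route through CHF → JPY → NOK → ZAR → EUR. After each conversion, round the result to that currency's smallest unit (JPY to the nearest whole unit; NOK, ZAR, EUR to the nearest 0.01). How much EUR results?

EUR 260,151.84

CHF 269,000.00 × 109.0 = JPY 29,321,000
JPY 29,321,000 ÷ 11.12 = NOK 2,636,780.58
NOK 2,636,780.58 × 1.908 = ZAR 5,030,977.35
ZAR 5,030,977.35 × 0.05171 = EUR 260,151.84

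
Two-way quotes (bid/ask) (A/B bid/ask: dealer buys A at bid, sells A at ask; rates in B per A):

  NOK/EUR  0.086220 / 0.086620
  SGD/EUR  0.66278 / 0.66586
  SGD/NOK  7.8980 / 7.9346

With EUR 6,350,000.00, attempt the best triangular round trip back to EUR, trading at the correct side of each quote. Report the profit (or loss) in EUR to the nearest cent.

Best loop EUR → SGD → NOK → EUR:
EUR 6,350,000.00 ÷ 0.66586 (buy SGD at ask) = SGD 9,536,539.21
SGD 9,536,539.21 × 7.8980 (sell SGD at bid) = NOK 75,319,586.70
NOK 75,319,586.70 × 0.086220 (sell NOK at bid) = EUR 6,494,054.77

Net profit: EUR 144,054.77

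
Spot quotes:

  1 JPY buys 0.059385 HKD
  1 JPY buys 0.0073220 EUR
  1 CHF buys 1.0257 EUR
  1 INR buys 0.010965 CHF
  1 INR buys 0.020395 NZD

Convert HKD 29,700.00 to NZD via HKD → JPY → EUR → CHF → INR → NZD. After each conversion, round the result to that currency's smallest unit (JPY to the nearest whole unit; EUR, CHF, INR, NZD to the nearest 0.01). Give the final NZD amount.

HKD 29,700.00 ÷ 0.059385 = JPY 500,126
JPY 500,126 × 0.0073220 = EUR 3,661.92
EUR 3,661.92 ÷ 1.0257 = CHF 3,570.17
CHF 3,570.17 ÷ 0.010965 = INR 325,596.90
INR 325,596.90 × 0.020395 = NZD 6,640.55

NZD 6,640.55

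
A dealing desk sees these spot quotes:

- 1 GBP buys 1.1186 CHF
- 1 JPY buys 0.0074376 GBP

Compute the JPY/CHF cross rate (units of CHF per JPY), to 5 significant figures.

JPY/CHF = 0.0083197

1 JPY × 0.0074376 = 0.0074376 GBP
0.0074376 GBP × 1.1186 = 0.0083197 CHF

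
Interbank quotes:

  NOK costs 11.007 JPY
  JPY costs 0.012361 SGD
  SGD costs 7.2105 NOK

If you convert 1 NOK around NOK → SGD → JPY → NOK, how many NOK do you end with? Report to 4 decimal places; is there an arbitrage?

Around NOK → SGD → JPY → NOK: 1 ÷ 7.2105 ÷ 0.012361 ÷ 11.007 = 1.019324
Product > 1; profitable direction is NOK → SGD → JPY → NOK.

1.0193 (arbitrage exists)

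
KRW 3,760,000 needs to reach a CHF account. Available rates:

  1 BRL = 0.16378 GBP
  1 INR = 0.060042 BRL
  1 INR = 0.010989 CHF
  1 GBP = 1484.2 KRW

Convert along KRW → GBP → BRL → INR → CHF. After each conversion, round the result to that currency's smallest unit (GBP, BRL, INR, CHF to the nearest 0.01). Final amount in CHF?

KRW 3,760,000 ÷ 1484.2 = GBP 2,533.35
GBP 2,533.35 ÷ 0.16378 = BRL 15,468.01
BRL 15,468.01 ÷ 0.060042 = INR 257,619.83
INR 257,619.83 × 0.010989 = CHF 2,830.98

CHF 2,830.98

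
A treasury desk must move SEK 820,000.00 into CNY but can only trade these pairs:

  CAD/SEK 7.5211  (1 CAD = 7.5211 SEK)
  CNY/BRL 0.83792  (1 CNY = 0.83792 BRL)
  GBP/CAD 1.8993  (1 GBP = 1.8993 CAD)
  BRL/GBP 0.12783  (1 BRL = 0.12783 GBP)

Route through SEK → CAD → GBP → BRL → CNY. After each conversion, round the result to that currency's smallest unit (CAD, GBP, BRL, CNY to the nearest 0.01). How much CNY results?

CNY 535,924.53

SEK 820,000.00 ÷ 7.5211 = CAD 109,026.61
CAD 109,026.61 ÷ 1.8993 = GBP 57,403.58
GBP 57,403.58 ÷ 0.12783 = BRL 449,061.88
BRL 449,061.88 ÷ 0.83792 = CNY 535,924.53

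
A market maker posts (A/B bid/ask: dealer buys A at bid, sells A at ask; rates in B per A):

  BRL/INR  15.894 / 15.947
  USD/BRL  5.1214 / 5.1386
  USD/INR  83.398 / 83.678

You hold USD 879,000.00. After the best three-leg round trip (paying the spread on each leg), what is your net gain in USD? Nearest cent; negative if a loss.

Net profit: USD 15,583.13

Best loop USD → INR → BRL → USD:
USD 879,000.00 × 83.398 (sell USD at bid) = INR 73,306,842.00
INR 73,306,842.00 ÷ 15.947 (buy BRL at ask) = BRL 4,596,904.87
BRL 4,596,904.87 ÷ 5.1386 (buy USD at ask) = USD 894,583.13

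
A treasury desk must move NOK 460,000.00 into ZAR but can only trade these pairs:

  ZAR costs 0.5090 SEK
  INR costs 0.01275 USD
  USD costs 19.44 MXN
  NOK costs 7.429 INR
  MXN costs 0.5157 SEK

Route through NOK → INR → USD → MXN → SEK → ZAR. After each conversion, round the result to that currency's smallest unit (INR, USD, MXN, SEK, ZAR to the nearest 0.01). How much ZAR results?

ZAR 858,171.20

NOK 460,000.00 × 7.429 = INR 3,417,340.00
INR 3,417,340.00 × 0.01275 = USD 43,571.08
USD 43,571.08 × 19.44 = MXN 847,021.80
MXN 847,021.80 × 0.5157 = SEK 436,809.14
SEK 436,809.14 ÷ 0.5090 = ZAR 858,171.20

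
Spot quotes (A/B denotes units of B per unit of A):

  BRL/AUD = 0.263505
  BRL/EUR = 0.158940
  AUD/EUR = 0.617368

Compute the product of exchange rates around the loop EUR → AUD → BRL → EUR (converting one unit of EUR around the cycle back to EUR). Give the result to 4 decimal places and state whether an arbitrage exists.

Around EUR → AUD → BRL → EUR: 1 ÷ 0.617368 ÷ 0.263505 × 0.158940 = 0.977013
Product < 1; profitable direction is EUR → BRL → AUD → EUR.

0.9770 (arbitrage exists)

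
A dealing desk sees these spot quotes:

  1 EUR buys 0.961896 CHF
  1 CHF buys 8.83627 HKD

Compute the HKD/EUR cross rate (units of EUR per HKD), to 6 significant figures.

1 HKD ÷ 8.83627 = 0.11317 CHF
0.11317 CHF ÷ 0.961896 = 0.117653 EUR

HKD/EUR = 0.117653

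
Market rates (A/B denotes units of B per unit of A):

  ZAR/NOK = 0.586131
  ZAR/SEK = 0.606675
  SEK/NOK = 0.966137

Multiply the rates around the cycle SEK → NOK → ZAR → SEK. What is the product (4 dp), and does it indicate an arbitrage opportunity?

Around SEK → NOK → ZAR → SEK: 1 × 0.966137 ÷ 0.586131 × 0.606675 = 1.000000
Product ≈ 1 (deviation 0.000%, within rounding noise).

1.0000 (no arbitrage)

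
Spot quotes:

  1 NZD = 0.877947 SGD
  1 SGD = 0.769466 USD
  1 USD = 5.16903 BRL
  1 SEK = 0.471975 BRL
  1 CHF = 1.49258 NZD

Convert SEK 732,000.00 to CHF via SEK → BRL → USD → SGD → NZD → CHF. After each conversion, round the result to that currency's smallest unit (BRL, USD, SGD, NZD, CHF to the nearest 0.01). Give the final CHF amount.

CHF 66,286.60

SEK 732,000.00 × 0.471975 = BRL 345,485.70
BRL 345,485.70 ÷ 5.16903 = USD 66,837.63
USD 66,837.63 ÷ 0.769466 = SGD 86,862.36
SGD 86,862.36 ÷ 0.877947 = NZD 98,938.05
NZD 98,938.05 ÷ 1.49258 = CHF 66,286.60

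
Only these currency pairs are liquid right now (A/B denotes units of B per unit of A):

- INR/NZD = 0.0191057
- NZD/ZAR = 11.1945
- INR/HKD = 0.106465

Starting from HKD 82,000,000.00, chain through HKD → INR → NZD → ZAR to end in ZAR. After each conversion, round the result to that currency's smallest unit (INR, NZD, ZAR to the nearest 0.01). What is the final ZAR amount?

ZAR 164,730,739.74

HKD 82,000,000.00 ÷ 0.106465 = INR 770,206,171.04
INR 770,206,171.04 × 0.0191057 = NZD 14,715,328.04
NZD 14,715,328.04 × 11.1945 = ZAR 164,730,739.74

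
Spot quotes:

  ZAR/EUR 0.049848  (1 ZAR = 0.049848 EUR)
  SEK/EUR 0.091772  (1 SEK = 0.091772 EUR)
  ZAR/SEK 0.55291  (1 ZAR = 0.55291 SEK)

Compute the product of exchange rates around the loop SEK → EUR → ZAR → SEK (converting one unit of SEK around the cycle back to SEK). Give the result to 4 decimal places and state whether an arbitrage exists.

Around SEK → EUR → ZAR → SEK: 1 × 0.091772 ÷ 0.049848 × 0.55291 = 1.017928
Product > 1; profitable direction is SEK → EUR → ZAR → SEK.

1.0179 (arbitrage exists)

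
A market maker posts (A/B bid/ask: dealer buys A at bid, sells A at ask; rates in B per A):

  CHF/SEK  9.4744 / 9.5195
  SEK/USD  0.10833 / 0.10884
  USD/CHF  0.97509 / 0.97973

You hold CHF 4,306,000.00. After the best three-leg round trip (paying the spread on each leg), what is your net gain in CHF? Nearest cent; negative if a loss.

Best loop CHF → SEK → USD → CHF:
CHF 4,306,000.00 × 9.4744 (sell CHF at bid) = SEK 40,796,766.40
SEK 40,796,766.40 × 0.10833 (sell SEK at bid) = USD 4,419,513.70
USD 4,419,513.70 × 0.97509 (sell USD at bid) = CHF 4,309,423.62

Net profit: CHF 3,423.62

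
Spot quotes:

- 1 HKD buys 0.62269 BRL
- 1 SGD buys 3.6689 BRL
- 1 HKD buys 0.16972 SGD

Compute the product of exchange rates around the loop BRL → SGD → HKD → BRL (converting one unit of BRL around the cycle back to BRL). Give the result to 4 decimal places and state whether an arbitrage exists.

1.0000 (no arbitrage)

Around BRL → SGD → HKD → BRL: 1 ÷ 3.6689 ÷ 0.16972 × 0.62269 = 1.000007
Product ≈ 1 (deviation 0.001%, within rounding noise).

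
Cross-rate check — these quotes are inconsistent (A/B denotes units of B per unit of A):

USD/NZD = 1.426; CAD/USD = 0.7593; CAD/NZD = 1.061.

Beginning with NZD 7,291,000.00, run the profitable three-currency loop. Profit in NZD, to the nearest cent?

Profit: NZD 149,543.15

Profitable loop is NZD → CAD → USD → NZD:
NZD 7,291,000.00 ÷ 1.061 = CAD 6,871,819.04
CAD 6,871,819.04 × 0.7593 = USD 5,217,772.20
USD 5,217,772.20 × 1.426 = NZD 7,440,543.15
Profit = NZD 7,440,543.15 − NZD 7,291,000.00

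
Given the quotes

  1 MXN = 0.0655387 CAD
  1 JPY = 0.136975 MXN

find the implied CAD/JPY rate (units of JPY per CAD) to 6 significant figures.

CAD/JPY = 111.394

1 CAD ÷ 0.0655387 = 15.2582 MXN
15.2582 MXN ÷ 0.136975 = 111.394 JPY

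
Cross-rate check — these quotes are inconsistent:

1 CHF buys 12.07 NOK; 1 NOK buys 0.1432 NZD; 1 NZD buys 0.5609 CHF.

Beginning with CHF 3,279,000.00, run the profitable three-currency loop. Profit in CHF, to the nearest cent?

Profitable loop is CHF → NZD → NOK → CHF:
CHF 3,279,000.00 ÷ 0.5609 = NZD 5,845,961.85
NZD 5,845,961.85 ÷ 0.1432 = NOK 40,823,755.92
NOK 40,823,755.92 ÷ 12.07 = CHF 3,382,249.87
Profit = CHF 3,382,249.87 − CHF 3,279,000.00

Profit: CHF 103,249.87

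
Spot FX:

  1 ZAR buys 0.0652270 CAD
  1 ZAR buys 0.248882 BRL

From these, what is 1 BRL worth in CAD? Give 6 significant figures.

BRL/CAD = 0.262080

1 BRL ÷ 0.248882 = 4.01797 ZAR
4.01797 ZAR × 0.0652270 = 0.26208 CAD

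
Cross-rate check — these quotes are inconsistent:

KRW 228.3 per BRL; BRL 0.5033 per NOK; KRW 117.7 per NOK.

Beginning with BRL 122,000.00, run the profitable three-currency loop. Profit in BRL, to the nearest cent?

Profitable loop is BRL → NOK → KRW → BRL:
BRL 122,000.00 ÷ 0.5033 = NOK 242,400.16
NOK 242,400.16 × 117.7 = KRW 28,530,499
KRW 28,530,499 ÷ 228.3 = BRL 124,969.33
Profit = BRL 124,969.33 − BRL 122,000.00

Profit: BRL 2,969.33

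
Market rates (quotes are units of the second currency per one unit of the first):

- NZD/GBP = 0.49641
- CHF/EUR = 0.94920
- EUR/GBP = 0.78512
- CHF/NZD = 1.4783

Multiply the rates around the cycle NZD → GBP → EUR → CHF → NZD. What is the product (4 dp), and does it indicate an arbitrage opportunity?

Around NZD → GBP → EUR → CHF → NZD: 1 × 0.49641 ÷ 0.78512 ÷ 0.94920 × 1.4783 = 0.984712
Product < 1; profitable direction is NZD → CHF → EUR → GBP → NZD.

0.9847 (arbitrage exists)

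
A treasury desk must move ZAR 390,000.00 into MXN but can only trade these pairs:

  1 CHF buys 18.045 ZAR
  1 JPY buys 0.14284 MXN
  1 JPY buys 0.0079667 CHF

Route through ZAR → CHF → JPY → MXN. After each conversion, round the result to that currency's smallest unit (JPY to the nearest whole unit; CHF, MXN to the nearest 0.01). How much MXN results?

MXN 387,506.64

ZAR 390,000.00 ÷ 18.045 = CHF 21,612.64
CHF 21,612.64 ÷ 0.0079667 = JPY 2,712,872
JPY 2,712,872 × 0.14284 = MXN 387,506.64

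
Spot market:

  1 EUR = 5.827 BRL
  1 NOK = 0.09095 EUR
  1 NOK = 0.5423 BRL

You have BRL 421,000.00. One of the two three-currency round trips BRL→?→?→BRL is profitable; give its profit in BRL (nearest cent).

Profitable loop is BRL → EUR → NOK → BRL:
BRL 421,000.00 ÷ 5.827 = EUR 72,249.87
EUR 72,249.87 ÷ 0.09095 = NOK 794,391.11
NOK 794,391.11 × 0.5423 = BRL 430,798.30
Profit = BRL 430,798.30 − BRL 421,000.00

Profit: BRL 9,798.30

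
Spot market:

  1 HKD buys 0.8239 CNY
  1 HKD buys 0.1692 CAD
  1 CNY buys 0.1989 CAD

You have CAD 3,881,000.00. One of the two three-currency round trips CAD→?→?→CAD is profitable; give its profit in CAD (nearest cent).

Profitable loop is CAD → CNY → HKD → CAD:
CAD 3,881,000.00 ÷ 0.1989 = CNY 19,512,317.75
CNY 19,512,317.75 ÷ 0.8239 = HKD 23,682,871.40
HKD 23,682,871.40 × 0.1692 = CAD 4,007,141.84
Profit = CAD 4,007,141.84 − CAD 3,881,000.00

Profit: CAD 126,141.84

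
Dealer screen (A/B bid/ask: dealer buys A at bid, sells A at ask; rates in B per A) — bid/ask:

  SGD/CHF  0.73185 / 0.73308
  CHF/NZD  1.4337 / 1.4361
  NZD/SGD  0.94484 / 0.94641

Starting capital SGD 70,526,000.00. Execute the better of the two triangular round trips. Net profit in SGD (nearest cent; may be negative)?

Best loop SGD → NZD → CHF → SGD:
SGD 70,526,000.00 ÷ 0.94641 (buy NZD at ask) = NZD 74,519,500.01
NZD 74,519,500.01 ÷ 1.4361 (buy CHF at ask) = CHF 51,890,188.71
CHF 51,890,188.71 ÷ 0.73308 (buy SGD at ask) = SGD 70,783,800.83

Net profit: SGD 257,800.83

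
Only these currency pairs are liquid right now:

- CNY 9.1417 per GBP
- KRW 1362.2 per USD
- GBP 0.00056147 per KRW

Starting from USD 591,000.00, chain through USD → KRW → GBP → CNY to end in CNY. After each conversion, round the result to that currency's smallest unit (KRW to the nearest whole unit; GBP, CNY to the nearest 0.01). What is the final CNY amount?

USD 591,000.00 × 1362.2 = KRW 805,060,200
KRW 805,060,200 × 0.00056147 = GBP 452,017.15
GBP 452,017.15 × 9.1417 = CNY 4,132,205.18

CNY 4,132,205.18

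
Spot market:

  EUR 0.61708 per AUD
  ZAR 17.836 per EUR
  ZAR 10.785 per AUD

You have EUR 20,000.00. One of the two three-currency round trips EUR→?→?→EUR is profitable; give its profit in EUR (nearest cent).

Profitable loop is EUR → ZAR → AUD → EUR:
EUR 20,000.00 × 17.836 = ZAR 356,720.00
ZAR 356,720.00 ÷ 10.785 = AUD 33,075.57
AUD 33,075.57 × 0.61708 = EUR 20,410.27
Profit = EUR 20,410.27 − EUR 20,000.00

Profit: EUR 410.27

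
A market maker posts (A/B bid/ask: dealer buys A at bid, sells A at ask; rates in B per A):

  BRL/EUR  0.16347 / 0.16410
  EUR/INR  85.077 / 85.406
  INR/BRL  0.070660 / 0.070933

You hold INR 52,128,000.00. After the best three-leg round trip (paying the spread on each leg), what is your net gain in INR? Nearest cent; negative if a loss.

Net profit: INR 307,543.20

Best loop INR → EUR → BRL → INR:
INR 52,128,000.00 ÷ 85.406 (buy EUR at ask) = EUR 610,355.24
EUR 610,355.24 ÷ 0.16410 (buy BRL at ask) = BRL 3,719,410.39
BRL 3,719,410.39 ÷ 0.070933 (buy INR at ask) = INR 52,435,543.20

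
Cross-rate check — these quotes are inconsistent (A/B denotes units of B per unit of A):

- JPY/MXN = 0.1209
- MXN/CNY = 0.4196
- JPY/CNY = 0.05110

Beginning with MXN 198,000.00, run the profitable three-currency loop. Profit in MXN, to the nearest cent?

Profit: MXN 1,445.53

Profitable loop is MXN → JPY → CNY → MXN:
MXN 198,000.00 ÷ 0.1209 = JPY 1,637,717
JPY 1,637,717 × 0.05110 = CNY 83,687.34
CNY 83,687.34 ÷ 0.4196 = MXN 199,445.53
Profit = MXN 199,445.53 − MXN 198,000.00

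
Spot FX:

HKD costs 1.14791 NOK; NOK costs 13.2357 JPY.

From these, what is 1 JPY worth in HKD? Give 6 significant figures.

1 JPY ÷ 13.2357 = 0.0755532 NOK
0.0755532 NOK ÷ 1.14791 = 0.0658181 HKD

JPY/HKD = 0.0658181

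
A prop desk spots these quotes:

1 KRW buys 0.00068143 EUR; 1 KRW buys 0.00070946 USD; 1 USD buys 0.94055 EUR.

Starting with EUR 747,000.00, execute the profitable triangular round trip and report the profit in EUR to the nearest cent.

Profitable loop is EUR → USD → KRW → EUR:
EUR 747,000.00 ÷ 0.94055 = USD 794,216.15
USD 794,216.15 ÷ 0.00070946 = KRW 1,119,465,721
KRW 1,119,465,721 × 0.00068143 = EUR 762,837.53
Profit = EUR 762,837.53 − EUR 747,000.00

Profit: EUR 15,837.53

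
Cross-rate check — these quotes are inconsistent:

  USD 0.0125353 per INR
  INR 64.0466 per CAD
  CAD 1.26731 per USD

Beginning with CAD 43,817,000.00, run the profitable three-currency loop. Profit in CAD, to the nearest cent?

Profit: CAD 764,667.97

Profitable loop is CAD → INR → USD → CAD:
CAD 43,817,000.00 × 64.0466 = INR 2,806,329,872.20
INR 2,806,329,872.20 × 0.0125353 = USD 35,178,186.85
USD 35,178,186.85 × 1.26731 = CAD 44,581,667.97
Profit = CAD 44,581,667.97 − CAD 43,817,000.00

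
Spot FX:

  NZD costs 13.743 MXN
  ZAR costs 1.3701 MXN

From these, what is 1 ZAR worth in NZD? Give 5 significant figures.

ZAR/NZD = 0.099694

1 ZAR × 1.3701 = 1.3701 MXN
1.3701 MXN ÷ 13.743 = 0.0996944 NZD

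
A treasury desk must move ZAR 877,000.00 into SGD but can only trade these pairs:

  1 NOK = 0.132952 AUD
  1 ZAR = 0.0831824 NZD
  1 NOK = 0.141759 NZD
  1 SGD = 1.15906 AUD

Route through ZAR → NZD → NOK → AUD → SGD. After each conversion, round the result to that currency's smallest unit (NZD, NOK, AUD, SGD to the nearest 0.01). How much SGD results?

SGD 59,029.53

ZAR 877,000.00 × 0.0831824 = NZD 72,950.96
NZD 72,950.96 ÷ 0.141759 = NOK 514,612.55
NOK 514,612.55 × 0.132952 = AUD 68,418.77
AUD 68,418.77 ÷ 1.15906 = SGD 59,029.53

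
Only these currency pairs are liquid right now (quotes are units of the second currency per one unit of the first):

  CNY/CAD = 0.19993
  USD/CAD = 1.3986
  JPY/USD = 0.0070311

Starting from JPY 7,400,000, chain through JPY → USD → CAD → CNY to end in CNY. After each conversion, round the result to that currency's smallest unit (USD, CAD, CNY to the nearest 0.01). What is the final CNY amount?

JPY 7,400,000 × 0.0070311 = USD 52,030.14
USD 52,030.14 × 1.3986 = CAD 72,769.35
CAD 72,769.35 ÷ 0.19993 = CNY 363,974.14

CNY 363,974.14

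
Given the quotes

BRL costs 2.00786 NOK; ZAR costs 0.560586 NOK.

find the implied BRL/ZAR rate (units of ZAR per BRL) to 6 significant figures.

1 BRL × 2.00786 = 2.00786 NOK
2.00786 NOK ÷ 0.560586 = 3.58172 ZAR

BRL/ZAR = 3.58172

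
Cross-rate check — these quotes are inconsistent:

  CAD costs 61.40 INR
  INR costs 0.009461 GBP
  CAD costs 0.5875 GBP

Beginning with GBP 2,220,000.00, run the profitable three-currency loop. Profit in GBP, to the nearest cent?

Profitable loop is GBP → INR → CAD → GBP:
GBP 2,220,000.00 ÷ 0.009461 = INR 234,647,500.26
INR 234,647,500.26 ÷ 61.40 = CAD 3,821,620.53
CAD 3,821,620.53 × 0.5875 = GBP 2,245,202.06
Profit = GBP 2,245,202.06 − GBP 2,220,000.00

Profit: GBP 25,202.06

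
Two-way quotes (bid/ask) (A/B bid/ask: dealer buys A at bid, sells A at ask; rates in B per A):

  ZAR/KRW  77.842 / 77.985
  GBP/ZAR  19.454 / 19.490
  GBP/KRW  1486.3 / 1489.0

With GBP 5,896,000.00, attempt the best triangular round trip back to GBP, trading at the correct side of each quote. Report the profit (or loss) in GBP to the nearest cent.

Best loop GBP → ZAR → KRW → GBP:
GBP 5,896,000.00 × 19.454 (sell GBP at bid) = ZAR 114,700,784.00
ZAR 114,700,784.00 × 77.842 (sell ZAR at bid) = KRW 8,928,538,428
KRW 8,928,538,428 ÷ 1489.0 (buy GBP at ask) = GBP 5,996,332.05

Net profit: GBP 100,332.05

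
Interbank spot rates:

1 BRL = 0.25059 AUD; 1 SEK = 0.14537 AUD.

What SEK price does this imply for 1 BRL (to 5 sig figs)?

1 BRL × 0.25059 = 0.25059 AUD
0.25059 AUD ÷ 0.14537 = 1.72381 SEK

BRL/SEK = 1.7238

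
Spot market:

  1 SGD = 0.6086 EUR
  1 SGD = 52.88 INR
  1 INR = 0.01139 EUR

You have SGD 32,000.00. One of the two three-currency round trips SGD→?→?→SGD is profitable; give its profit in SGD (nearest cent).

Profitable loop is SGD → EUR → INR → SGD:
SGD 32,000.00 × 0.6086 = EUR 19,475.20
EUR 19,475.20 ÷ 0.01139 = INR 1,709,850.75
INR 1,709,850.75 ÷ 52.88 = SGD 32,334.55
Profit = SGD 32,334.55 − SGD 32,000.00

Profit: SGD 334.55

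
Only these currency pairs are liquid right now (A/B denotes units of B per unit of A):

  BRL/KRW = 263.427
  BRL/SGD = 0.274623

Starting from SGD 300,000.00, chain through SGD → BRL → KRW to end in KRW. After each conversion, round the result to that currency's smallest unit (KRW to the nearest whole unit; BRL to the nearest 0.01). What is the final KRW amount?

KRW 287,769,414

SGD 300,000.00 ÷ 0.274623 = BRL 1,092,406.68
BRL 1,092,406.68 × 263.427 = KRW 287,769,414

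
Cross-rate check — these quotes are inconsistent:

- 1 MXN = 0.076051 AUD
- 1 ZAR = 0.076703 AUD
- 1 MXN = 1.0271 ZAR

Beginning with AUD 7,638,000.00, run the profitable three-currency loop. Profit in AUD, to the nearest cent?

Profit: AUD 274,246.42

Profitable loop is AUD → MXN → ZAR → AUD:
AUD 7,638,000.00 ÷ 0.076051 = MXN 100,432,604.44
MXN 100,432,604.44 × 1.0271 = ZAR 103,154,328.02
ZAR 103,154,328.02 × 0.076703 = AUD 7,912,246.42
Profit = AUD 7,912,246.42 − AUD 7,638,000.00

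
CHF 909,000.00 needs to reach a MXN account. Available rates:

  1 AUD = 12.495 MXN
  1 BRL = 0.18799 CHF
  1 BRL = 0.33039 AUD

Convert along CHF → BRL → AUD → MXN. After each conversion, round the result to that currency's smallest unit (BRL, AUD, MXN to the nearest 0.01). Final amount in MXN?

MXN 19,961,459.35

CHF 909,000.00 ÷ 0.18799 = BRL 4,835,363.58
BRL 4,835,363.58 × 0.33039 = AUD 1,597,555.77
AUD 1,597,555.77 × 12.495 = MXN 19,961,459.35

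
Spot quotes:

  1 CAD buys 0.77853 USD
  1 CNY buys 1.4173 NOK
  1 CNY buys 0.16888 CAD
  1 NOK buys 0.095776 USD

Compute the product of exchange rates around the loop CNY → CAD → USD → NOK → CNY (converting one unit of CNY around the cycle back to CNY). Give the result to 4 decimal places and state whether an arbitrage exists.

0.9686 (arbitrage exists)

Around CNY → CAD → USD → NOK → CNY: 1 × 0.16888 × 0.77853 ÷ 0.095776 ÷ 1.4173 = 0.968579
Product < 1; profitable direction is CNY → NOK → USD → CAD → CNY.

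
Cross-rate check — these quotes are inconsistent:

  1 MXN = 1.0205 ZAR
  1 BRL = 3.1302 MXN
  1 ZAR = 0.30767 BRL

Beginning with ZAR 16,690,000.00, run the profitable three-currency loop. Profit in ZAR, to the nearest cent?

Profitable loop is ZAR → MXN → BRL → ZAR:
ZAR 16,690,000.00 ÷ 1.0205 = MXN 16,354,728.07
MXN 16,354,728.07 ÷ 3.1302 = BRL 5,224,818.89
BRL 5,224,818.89 ÷ 0.30767 = ZAR 16,981,892.56
Profit = ZAR 16,981,892.56 − ZAR 16,690,000.00

Profit: ZAR 291,892.56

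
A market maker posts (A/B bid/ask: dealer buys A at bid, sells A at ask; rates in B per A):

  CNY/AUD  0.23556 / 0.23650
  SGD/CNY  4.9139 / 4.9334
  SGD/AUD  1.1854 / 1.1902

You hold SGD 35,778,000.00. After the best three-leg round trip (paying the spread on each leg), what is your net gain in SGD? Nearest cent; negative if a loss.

Net profit: SGD 571,924.08

Best loop SGD → AUD → CNY → SGD:
SGD 35,778,000.00 × 1.1854 (sell SGD at bid) = AUD 42,411,241.20
AUD 42,411,241.20 ÷ 0.23650 (buy CNY at ask) = CNY 179,328,715.43
CNY 179,328,715.43 ÷ 4.9334 (buy SGD at ask) = SGD 36,349,924.08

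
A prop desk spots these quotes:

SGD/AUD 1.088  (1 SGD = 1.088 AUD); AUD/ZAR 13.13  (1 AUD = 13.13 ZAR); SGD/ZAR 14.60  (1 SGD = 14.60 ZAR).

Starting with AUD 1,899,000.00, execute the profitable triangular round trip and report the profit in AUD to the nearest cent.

Profit: AUD 41,815.26

Profitable loop is AUD → SGD → ZAR → AUD:
AUD 1,899,000.00 ÷ 1.088 = SGD 1,745,404.41
SGD 1,745,404.41 × 14.60 = ZAR 25,482,904.41
ZAR 25,482,904.41 ÷ 13.13 = AUD 1,940,815.26
Profit = AUD 1,940,815.26 − AUD 1,899,000.00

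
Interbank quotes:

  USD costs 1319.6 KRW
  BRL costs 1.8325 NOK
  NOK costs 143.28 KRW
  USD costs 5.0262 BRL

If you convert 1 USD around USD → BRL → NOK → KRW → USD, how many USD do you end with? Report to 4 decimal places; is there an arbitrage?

1.0001 (no arbitrage)

Around USD → BRL → NOK → KRW → USD: 1 × 5.0262 × 1.8325 × 143.28 ÷ 1319.6 = 1.000062
Product ≈ 1 (deviation 0.006%, within rounding noise).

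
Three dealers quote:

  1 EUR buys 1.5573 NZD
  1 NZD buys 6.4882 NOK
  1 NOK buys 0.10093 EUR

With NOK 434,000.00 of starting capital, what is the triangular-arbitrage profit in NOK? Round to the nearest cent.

Profitable loop is NOK → EUR → NZD → NOK:
NOK 434,000.00 × 0.10093 = EUR 43,803.62
EUR 43,803.62 × 1.5573 = NZD 68,215.38
NZD 68,215.38 × 6.4882 = NOK 442,595.01
Profit = NOK 442,595.01 − NOK 434,000.00

Profit: NOK 8,595.01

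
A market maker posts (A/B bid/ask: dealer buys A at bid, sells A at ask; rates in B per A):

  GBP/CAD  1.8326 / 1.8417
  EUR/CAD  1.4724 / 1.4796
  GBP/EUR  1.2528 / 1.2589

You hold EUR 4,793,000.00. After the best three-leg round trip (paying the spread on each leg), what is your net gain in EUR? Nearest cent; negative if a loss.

Best loop EUR → CAD → GBP → EUR:
EUR 4,793,000.00 × 1.4724 (sell EUR at bid) = CAD 7,057,213.20
CAD 7,057,213.20 ÷ 1.8417 (buy GBP at ask) = GBP 3,831,901.61
GBP 3,831,901.61 × 1.2528 (sell GBP at bid) = EUR 4,800,606.34

Net profit: EUR 7,606.34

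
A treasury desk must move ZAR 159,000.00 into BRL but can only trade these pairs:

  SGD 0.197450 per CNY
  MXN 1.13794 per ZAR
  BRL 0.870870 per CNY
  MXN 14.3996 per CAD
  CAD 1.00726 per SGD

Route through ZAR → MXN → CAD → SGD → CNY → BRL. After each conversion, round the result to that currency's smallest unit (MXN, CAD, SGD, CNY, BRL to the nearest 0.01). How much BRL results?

BRL 55,019.97

ZAR 159,000.00 × 1.13794 = MXN 180,932.46
MXN 180,932.46 ÷ 14.3996 = CAD 12,565.10
CAD 12,565.10 ÷ 1.00726 = SGD 12,474.53
SGD 12,474.53 ÷ 0.197450 = CNY 63,178.17
CNY 63,178.17 × 0.870870 = BRL 55,019.97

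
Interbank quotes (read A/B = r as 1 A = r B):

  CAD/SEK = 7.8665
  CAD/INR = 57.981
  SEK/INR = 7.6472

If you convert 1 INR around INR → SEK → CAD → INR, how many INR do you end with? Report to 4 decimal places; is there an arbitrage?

0.9638 (arbitrage exists)

Around INR → SEK → CAD → INR: 1 ÷ 7.6472 ÷ 7.8665 × 57.981 = 0.963833
Product < 1; profitable direction is INR → CAD → SEK → INR.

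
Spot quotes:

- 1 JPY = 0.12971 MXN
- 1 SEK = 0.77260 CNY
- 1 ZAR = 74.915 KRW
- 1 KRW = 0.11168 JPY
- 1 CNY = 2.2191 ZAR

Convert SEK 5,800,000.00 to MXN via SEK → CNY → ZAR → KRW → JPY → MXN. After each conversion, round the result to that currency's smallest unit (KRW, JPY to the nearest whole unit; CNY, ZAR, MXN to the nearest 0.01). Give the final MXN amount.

MXN 10,791,385.85

SEK 5,800,000.00 × 0.77260 = CNY 4,481,080.00
CNY 4,481,080.00 × 2.2191 = ZAR 9,943,964.63
ZAR 9,943,964.63 × 74.915 = KRW 744,952,110
KRW 744,952,110 × 0.11168 = JPY 83,196,252
JPY 83,196,252 × 0.12971 = MXN 10,791,385.85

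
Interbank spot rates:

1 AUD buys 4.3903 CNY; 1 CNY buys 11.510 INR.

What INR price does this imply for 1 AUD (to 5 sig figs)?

AUD/INR = 50.532

1 AUD × 4.3903 = 4.3903 CNY
4.3903 CNY × 11.510 = 50.5324 INR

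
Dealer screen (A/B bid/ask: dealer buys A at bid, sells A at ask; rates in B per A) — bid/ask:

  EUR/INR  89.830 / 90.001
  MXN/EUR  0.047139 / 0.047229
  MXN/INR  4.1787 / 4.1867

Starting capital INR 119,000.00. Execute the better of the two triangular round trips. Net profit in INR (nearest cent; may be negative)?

Net profit: INR 1,358.53

Best loop INR → MXN → EUR → INR:
INR 119,000.00 ÷ 4.1867 (buy MXN at ask) = MXN 28,423.34
MXN 28,423.34 × 0.047139 (sell MXN at bid) = EUR 1,339.85
EUR 1,339.85 × 89.830 (sell EUR at bid) = INR 120,358.53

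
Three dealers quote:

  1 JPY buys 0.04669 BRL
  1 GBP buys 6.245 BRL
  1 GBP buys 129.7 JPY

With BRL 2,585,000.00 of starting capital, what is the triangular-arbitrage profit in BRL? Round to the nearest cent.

Profit: BRL 80,809.68

Profitable loop is BRL → JPY → GBP → BRL:
BRL 2,585,000.00 ÷ 0.04669 = JPY 55,365,175
JPY 55,365,175 ÷ 129.7 = GBP 426,871.05
GBP 426,871.05 × 6.245 = BRL 2,665,809.68
Profit = BRL 2,665,809.68 − BRL 2,585,000.00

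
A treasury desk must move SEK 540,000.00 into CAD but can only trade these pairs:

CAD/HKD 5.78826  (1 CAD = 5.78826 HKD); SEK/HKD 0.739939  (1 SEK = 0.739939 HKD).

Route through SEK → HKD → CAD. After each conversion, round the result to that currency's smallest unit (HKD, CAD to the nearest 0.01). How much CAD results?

SEK 540,000.00 × 0.739939 = HKD 399,567.06
HKD 399,567.06 ÷ 5.78826 = CAD 69,030.60

CAD 69,030.60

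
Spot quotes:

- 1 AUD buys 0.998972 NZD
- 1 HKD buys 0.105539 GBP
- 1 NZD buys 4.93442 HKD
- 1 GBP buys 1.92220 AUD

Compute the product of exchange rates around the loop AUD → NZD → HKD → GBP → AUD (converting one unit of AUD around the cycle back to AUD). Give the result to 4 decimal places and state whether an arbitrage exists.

Around AUD → NZD → HKD → GBP → AUD: 1 × 0.998972 × 4.93442 × 0.105539 × 1.92220 = 1.000002
Product ≈ 1 (deviation 0.000%, within rounding noise).

1.0000 (no arbitrage)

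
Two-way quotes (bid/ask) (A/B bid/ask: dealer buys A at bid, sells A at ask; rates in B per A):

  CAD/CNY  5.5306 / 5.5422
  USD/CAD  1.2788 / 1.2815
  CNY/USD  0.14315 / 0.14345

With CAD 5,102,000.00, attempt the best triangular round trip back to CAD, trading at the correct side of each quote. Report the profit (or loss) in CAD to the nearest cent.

Net profit: CAD 63,432.41

Best loop CAD → CNY → USD → CAD:
CAD 5,102,000.00 × 5.5306 (sell CAD at bid) = CNY 28,217,121.20
CNY 28,217,121.20 × 0.14315 (sell CNY at bid) = USD 4,039,280.90
USD 4,039,280.90 × 1.2788 (sell USD at bid) = CAD 5,165,432.41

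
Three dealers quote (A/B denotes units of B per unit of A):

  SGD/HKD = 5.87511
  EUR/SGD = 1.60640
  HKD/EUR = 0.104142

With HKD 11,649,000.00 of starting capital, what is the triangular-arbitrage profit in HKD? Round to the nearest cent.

Profitable loop is HKD → SGD → EUR → HKD:
HKD 11,649,000.00 ÷ 5.87511 = SGD 1,982,771.39
SGD 1,982,771.39 ÷ 1.60640 = EUR 1,234,294.94
EUR 1,234,294.94 ÷ 0.104142 = HKD 11,852,037.96
Profit = HKD 11,852,037.96 − HKD 11,649,000.00

Profit: HKD 203,037.96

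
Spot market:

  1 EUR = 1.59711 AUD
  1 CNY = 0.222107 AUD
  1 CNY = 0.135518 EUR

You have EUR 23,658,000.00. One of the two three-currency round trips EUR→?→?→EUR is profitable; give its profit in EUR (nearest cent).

Profit: EUR 619,751.46

Profitable loop is EUR → CNY → AUD → EUR:
EUR 23,658,000.00 ÷ 0.135518 = CNY 174,574,595.26
CNY 174,574,595.26 × 0.222107 = AUD 38,774,239.63
AUD 38,774,239.63 ÷ 1.59711 = EUR 24,277,751.46
Profit = EUR 24,277,751.46 − EUR 23,658,000.00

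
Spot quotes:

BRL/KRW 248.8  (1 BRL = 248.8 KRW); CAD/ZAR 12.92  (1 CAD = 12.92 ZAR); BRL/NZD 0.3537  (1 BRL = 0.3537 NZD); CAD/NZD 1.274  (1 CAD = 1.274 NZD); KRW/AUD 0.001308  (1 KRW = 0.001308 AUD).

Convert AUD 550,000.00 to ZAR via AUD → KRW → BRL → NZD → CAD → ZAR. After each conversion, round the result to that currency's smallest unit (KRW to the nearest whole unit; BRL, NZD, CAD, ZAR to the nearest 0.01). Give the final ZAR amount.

ZAR 6,062,234.29

AUD 550,000.00 ÷ 0.001308 = KRW 420,489,297
KRW 420,489,297 ÷ 248.8 = BRL 1,690,069.52
BRL 1,690,069.52 × 0.3537 = NZD 597,777.59
NZD 597,777.59 ÷ 1.274 = CAD 469,213.18
CAD 469,213.18 × 12.92 = ZAR 6,062,234.29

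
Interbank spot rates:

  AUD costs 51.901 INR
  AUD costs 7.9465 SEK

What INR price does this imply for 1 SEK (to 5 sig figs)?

1 SEK ÷ 7.9465 = 0.125842 AUD
0.125842 AUD × 51.901 = 6.5313 INR

SEK/INR = 6.5313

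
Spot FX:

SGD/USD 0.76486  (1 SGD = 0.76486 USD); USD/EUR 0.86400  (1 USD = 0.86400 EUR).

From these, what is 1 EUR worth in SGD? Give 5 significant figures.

1 EUR ÷ 0.86400 = 1.15741 USD
1.15741 USD ÷ 0.76486 = 1.51323 SGD

EUR/SGD = 1.5132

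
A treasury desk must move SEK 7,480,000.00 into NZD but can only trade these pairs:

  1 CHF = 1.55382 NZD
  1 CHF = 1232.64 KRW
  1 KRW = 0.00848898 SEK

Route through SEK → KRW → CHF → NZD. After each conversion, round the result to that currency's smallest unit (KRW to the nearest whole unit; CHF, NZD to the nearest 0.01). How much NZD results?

SEK 7,480,000.00 ÷ 0.00848898 = KRW 881,142,375
KRW 881,142,375 ÷ 1232.64 = CHF 714,841.62
CHF 714,841.62 × 1.55382 = NZD 1,110,735.21

NZD 1,110,735.21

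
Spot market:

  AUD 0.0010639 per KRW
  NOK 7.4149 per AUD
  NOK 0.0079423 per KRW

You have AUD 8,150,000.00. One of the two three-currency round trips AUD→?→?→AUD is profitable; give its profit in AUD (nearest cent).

Profitable loop is AUD → KRW → NOK → AUD:
AUD 8,150,000.00 ÷ 0.0010639 = KRW 7,660,494,407
KRW 7,660,494,407 × 0.0079423 = NOK 60,841,944.73
NOK 60,841,944.73 ÷ 7.4149 = AUD 8,205,362.81
Profit = AUD 8,205,362.81 − AUD 8,150,000.00

Profit: AUD 55,362.81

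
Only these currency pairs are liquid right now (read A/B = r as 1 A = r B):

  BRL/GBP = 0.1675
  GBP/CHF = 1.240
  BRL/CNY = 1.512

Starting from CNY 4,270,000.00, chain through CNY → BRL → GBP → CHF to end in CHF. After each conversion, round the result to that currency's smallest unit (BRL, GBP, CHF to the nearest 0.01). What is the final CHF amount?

CNY 4,270,000.00 ÷ 1.512 = BRL 2,824,074.07
BRL 2,824,074.07 × 0.1675 = GBP 473,032.41
GBP 473,032.41 × 1.240 = CHF 586,560.19

CHF 586,560.19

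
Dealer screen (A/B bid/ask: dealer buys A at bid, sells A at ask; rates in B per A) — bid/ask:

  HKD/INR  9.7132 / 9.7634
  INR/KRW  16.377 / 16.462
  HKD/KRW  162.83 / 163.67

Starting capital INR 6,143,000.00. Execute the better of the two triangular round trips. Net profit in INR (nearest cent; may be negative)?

Net profit: INR 80,450.77

Best loop INR → HKD → KRW → INR:
INR 6,143,000.00 ÷ 9.7634 (buy HKD at ask) = HKD 629,186.55
HKD 629,186.55 × 162.83 (sell HKD at bid) = KRW 102,450,447
KRW 102,450,447 ÷ 16.462 (buy INR at ask) = INR 6,223,450.77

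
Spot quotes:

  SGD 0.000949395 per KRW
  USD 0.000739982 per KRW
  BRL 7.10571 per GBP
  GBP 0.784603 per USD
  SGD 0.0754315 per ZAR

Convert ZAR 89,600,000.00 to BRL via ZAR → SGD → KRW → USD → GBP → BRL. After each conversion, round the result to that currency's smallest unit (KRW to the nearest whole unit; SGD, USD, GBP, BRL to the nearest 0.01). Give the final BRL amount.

ZAR 89,600,000.00 × 0.0754315 = SGD 6,758,662.40
SGD 6,758,662.40 ÷ 0.000949395 = KRW 7,118,915,099
KRW 7,118,915,099 × 0.000739982 = USD 5,267,869.03
USD 5,267,869.03 × 0.784603 = GBP 4,133,185.84
GBP 4,133,185.84 × 7.10571 = BRL 29,369,219.96

BRL 29,369,219.96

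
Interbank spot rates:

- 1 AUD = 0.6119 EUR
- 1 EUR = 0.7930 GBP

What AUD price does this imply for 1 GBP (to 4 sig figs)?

1 GBP ÷ 0.7930 = 1.26103 EUR
1.26103 EUR ÷ 0.6119 = 2.06085 AUD

GBP/AUD = 2.061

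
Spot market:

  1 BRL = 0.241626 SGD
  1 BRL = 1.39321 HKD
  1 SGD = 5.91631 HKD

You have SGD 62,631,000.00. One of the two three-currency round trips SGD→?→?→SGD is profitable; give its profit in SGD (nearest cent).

Profit: SGD 1,632,940.11

Profitable loop is SGD → HKD → BRL → SGD:
SGD 62,631,000.00 × 5.91631 = HKD 370,544,411.61
HKD 370,544,411.61 ÷ 1.39321 = BRL 265,964,507.58
BRL 265,964,507.58 × 0.241626 = SGD 64,263,940.11
Profit = SGD 64,263,940.11 − SGD 62,631,000.00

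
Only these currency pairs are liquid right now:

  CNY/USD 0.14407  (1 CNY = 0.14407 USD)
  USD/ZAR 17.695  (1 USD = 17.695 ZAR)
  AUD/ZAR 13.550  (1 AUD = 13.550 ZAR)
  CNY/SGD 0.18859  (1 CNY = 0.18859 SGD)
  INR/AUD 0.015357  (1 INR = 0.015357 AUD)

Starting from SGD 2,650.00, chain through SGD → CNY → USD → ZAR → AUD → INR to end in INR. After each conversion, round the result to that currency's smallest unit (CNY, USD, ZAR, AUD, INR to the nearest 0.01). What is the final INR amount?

INR 172,149.51

SGD 2,650.00 ÷ 0.18859 = CNY 14,051.65
CNY 14,051.65 × 0.14407 = USD 2,024.42
USD 2,024.42 × 17.695 = ZAR 35,822.11
ZAR 35,822.11 ÷ 13.550 = AUD 2,643.70
AUD 2,643.70 ÷ 0.015357 = INR 172,149.51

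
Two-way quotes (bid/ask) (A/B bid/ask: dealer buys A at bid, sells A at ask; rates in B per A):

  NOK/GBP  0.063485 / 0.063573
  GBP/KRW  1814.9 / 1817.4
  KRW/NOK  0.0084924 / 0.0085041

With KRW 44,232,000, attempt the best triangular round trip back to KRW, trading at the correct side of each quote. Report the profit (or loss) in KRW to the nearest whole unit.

Net profit: KRW 785,875

Best loop KRW → GBP → NOK → KRW:
KRW 44,232,000 ÷ 1817.4 (buy GBP at ask) = GBP 24,338.07
GBP 24,338.07 ÷ 0.063573 (buy NOK at ask) = NOK 382,836.51
NOK 382,836.51 ÷ 0.0085041 (buy KRW at ask) = KRW 45,017,875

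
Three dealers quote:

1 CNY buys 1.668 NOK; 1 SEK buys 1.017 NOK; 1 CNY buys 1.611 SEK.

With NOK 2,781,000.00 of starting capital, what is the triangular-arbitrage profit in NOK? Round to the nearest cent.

Profit: NOK 50,265.14

Profitable loop is NOK → SEK → CNY → NOK:
NOK 2,781,000.00 ÷ 1.017 = SEK 2,734,513.27
SEK 2,734,513.27 ÷ 1.611 = CNY 1,697,401.16
CNY 1,697,401.16 × 1.668 = NOK 2,831,265.14
Profit = NOK 2,831,265.14 − NOK 2,781,000.00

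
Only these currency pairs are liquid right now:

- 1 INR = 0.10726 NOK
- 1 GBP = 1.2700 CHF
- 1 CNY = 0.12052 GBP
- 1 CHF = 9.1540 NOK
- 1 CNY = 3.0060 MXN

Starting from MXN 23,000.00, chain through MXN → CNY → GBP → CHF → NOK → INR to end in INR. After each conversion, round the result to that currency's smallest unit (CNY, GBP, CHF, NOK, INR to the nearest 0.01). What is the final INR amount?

INR 99,948.07

MXN 23,000.00 ÷ 3.0060 = CNY 7,651.36
CNY 7,651.36 × 0.12052 = GBP 922.14
GBP 922.14 × 1.2700 = CHF 1,171.12
CHF 1,171.12 × 9.1540 = NOK 10,720.43
NOK 10,720.43 ÷ 0.10726 = INR 99,948.07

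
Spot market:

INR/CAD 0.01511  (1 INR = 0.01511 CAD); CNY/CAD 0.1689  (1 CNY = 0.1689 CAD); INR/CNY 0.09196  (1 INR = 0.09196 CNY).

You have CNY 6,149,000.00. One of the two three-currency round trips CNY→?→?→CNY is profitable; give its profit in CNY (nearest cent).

Profit: CNY 171,750.40

Profitable loop is CNY → CAD → INR → CNY:
CNY 6,149,000.00 × 0.1689 = CAD 1,038,566.10
CAD 1,038,566.10 ÷ 0.01511 = INR 68,733,692.92
INR 68,733,692.92 × 0.09196 = CNY 6,320,750.40
Profit = CNY 6,320,750.40 − CNY 6,149,000.00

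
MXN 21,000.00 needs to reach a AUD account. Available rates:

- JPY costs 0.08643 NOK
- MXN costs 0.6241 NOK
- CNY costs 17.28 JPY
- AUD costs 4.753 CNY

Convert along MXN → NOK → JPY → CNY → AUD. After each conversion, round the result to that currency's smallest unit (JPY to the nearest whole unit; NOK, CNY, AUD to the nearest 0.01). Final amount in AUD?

AUD 1,846.28

MXN 21,000.00 × 0.6241 = NOK 13,106.10
NOK 13,106.10 ÷ 0.08643 = JPY 151,638
JPY 151,638 ÷ 17.28 = CNY 8,775.35
CNY 8,775.35 ÷ 4.753 = AUD 1,846.28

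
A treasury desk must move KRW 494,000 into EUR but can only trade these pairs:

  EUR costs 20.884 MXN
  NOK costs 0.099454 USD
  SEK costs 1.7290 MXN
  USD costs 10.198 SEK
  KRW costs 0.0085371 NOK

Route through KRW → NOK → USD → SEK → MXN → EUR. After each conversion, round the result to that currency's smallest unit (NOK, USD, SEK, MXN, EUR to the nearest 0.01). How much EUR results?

EUR 354.12

KRW 494,000 × 0.0085371 = NOK 4,217.33
NOK 4,217.33 × 0.099454 = USD 419.43
USD 419.43 × 10.198 = SEK 4,277.35
SEK 4,277.35 × 1.7290 = MXN 7,395.54
MXN 7,395.54 ÷ 20.884 = EUR 354.12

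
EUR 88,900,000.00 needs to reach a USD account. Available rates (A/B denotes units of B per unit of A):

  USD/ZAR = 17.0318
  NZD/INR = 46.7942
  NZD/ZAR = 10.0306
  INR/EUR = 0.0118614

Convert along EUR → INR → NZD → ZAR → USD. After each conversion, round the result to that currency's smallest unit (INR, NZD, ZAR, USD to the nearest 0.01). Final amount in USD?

USD 94,327,895.58

EUR 88,900,000.00 ÷ 0.0118614 = INR 7,494,899,421.65
INR 7,494,899,421.65 ÷ 46.7942 = NZD 160,167,273.33
NZD 160,167,273.33 × 10.0306 = ZAR 1,606,573,851.86
ZAR 1,606,573,851.86 ÷ 17.0318 = USD 94,327,895.58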